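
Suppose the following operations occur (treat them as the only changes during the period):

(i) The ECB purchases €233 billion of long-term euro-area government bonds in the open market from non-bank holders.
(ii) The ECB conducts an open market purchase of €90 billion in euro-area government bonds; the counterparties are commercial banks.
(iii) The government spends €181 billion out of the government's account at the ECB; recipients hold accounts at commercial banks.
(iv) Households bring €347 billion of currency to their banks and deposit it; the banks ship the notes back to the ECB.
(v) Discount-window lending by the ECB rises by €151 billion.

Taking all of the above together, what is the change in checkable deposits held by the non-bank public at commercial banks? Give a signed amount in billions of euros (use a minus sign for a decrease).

+€761 billion

ECB balance sheet:
  Assets:      Securities +€323B, Loans to banks +€151B
  Liabilities: Bank reserves +€1002B, Currency in circulation −€347B, Government deposits −€181B
Commercial banking system:
  Assets:      Reserves at CB +€1002B, Securities −€90B
  Liabilities: Checkable deposits +€761B, Borrowings from CB +€151B
So the change in checkable deposits held by the non-bank public at commercial banks is +€761 billion.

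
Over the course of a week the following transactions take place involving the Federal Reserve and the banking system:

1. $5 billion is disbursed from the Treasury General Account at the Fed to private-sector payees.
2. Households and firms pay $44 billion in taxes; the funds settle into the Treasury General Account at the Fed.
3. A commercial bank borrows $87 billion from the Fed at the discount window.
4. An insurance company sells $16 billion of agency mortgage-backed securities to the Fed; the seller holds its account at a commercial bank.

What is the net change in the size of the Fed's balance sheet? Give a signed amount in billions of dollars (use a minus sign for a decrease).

+$103 billion

Fed balance sheet:
  Assets:      Securities +$16B, Loans to banks +$87B
  Liabilities: Bank reserves +$64B, Government deposits +$39B
Change in total Fed assets = +$103 billion.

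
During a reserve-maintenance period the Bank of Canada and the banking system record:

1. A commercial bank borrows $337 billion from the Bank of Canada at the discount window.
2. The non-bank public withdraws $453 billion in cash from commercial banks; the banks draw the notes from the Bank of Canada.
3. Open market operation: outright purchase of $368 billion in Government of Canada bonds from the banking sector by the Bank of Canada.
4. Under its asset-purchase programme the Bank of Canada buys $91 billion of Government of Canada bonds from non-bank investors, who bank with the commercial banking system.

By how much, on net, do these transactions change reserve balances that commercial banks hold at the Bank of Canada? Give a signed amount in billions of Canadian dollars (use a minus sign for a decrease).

+$343 billion

Bank of Canada balance sheet:
  Assets:      Securities +$459B, Loans to banks +$337B
  Liabilities: Bank reserves +$343B, Currency in circulation +$453B
So the change in reserve balances that commercial banks hold at the Bank of Canada is +$343 billion.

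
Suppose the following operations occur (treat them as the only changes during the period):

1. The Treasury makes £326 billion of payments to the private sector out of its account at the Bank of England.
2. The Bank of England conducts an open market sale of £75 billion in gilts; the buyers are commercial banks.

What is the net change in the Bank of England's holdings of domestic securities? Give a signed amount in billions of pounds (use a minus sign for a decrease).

-£75 billion

Bank of England balance sheet:
  Assets:      Securities −£75B
  Liabilities: Bank reserves +£251B, Government deposits −£326B
So the change in the Bank of England's holdings of domestic securities is -£75 billion.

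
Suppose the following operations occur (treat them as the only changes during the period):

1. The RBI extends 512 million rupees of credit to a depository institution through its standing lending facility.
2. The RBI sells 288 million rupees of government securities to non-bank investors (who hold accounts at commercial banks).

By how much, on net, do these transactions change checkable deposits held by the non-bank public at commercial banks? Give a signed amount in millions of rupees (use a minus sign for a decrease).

-288 million

Discount-window loan 512 million rupees: the counterparty is a bank, so public deposits are unchanged → 0.
Asset sale (to non-banks) 288 million rupees: non-bank counterparties' bank balances fall → −288M.
Net: 0 − 288 = -288 million.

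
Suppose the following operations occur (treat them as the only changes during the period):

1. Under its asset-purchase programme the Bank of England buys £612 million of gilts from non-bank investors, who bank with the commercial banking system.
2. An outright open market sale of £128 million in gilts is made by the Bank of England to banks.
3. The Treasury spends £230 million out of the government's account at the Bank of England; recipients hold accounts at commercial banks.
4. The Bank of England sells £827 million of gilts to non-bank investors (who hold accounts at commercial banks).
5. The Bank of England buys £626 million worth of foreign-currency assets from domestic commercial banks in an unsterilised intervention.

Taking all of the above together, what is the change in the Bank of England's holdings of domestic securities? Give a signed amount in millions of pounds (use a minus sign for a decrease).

-£343 million

Asset purchase (from non-banks) £612 million: securities added to the Bank of England's portfolio → +£612M.
OMO sale (to banks) £128 million: securities removed from the Bank of England's portfolio → −£128M.
Government spending £230 million: the Bank of England's securities portfolio is untouched → 0.
Asset sale (to non-banks) £827 million: securities removed from the Bank of England's portfolio → −£827M.
FX purchase £626 million: the Bank of England's securities portfolio is untouched → 0.
Net: 612 − 128 + 0 − 827 + 0 = -£343 million.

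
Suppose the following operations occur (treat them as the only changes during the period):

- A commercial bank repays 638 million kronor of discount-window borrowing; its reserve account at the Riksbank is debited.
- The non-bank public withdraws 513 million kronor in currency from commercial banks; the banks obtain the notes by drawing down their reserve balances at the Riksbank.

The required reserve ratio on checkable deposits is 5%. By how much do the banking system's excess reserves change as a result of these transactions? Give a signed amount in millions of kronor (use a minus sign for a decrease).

Discount-window repayment 638 million kronor: reserves −638M, deposits 0.
Currency withdrawal 513 million kronor: reserves −513M, deposits −513M.
Totals: Δreserves = −1151M, Δdeposits = −513M.
Δrequired reserves = 5% × −513M = −25.65M.
Δexcess reserves = Δreserves − Δrequired = −1151M − (−25.65M) = -1125.35 million.

-1125.35 million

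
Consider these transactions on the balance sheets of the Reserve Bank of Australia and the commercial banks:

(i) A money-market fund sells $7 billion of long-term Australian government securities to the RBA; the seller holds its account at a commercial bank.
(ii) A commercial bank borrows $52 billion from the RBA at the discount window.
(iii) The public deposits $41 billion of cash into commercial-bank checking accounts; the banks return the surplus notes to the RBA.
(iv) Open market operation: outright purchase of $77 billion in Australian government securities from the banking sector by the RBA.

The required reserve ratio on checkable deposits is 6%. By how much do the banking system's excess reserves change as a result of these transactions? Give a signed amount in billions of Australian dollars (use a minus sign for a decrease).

+$174.12 billion

Asset purchase (from non-banks) $7 billion: reserves +$7B, deposits +$7B.
Discount-window loan $52 billion: reserves +$52B, deposits 0.
Currency deposit $41 billion: reserves +$41B, deposits +$41B.
OMO purchase (from banks) $77 billion: reserves +$77B, deposits 0.
Totals: Δreserves = +$177B, Δdeposits = +$48B.
Δrequired reserves = 6% × +$48B = +$2.88B.
Δexcess reserves = Δreserves − Δrequired = +$177B − (+$2.88B) = +$174.12 billion.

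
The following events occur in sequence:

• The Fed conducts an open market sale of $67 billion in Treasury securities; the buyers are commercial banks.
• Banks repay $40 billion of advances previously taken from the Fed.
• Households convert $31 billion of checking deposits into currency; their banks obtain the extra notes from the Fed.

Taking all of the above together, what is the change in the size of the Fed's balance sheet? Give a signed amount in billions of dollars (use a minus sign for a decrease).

Fed balance sheet:
  Assets:      Securities −$67B, Loans to banks −$40B
  Liabilities: Bank reserves −$138B, Currency in circulation +$31B
Commercial banking system:
  Assets:      Reserves at CB −$138B, Securities +$67B
  Liabilities: Checkable deposits −$31B, Borrowings from CB −$40B
Change in total Fed assets = -$107 billion.

-$107 billion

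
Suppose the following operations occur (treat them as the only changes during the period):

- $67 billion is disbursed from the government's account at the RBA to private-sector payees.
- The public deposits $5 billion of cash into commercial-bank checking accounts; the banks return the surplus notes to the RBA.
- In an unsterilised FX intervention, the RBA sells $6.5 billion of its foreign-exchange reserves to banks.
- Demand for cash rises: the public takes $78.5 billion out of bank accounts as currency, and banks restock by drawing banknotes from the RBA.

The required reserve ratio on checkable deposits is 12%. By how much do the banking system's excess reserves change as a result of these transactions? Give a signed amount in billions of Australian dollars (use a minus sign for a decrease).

Government spending $67 billion: reserves +$67B, deposits +$67B.
Currency deposit $5 billion: reserves +$5B, deposits +$5B.
FX sale $6.5 billion: reserves −$6.5B, deposits 0.
Currency withdrawal $78.5 billion: reserves −$78.5B, deposits −$78.5B.
Totals: Δreserves = −$13B, Δdeposits = −$6.5B.
Δrequired reserves = 12% × −$6.5B = −$0.78B.
Δexcess reserves = Δreserves − Δrequired = −$13B − (−$0.78B) = -$12.22 billion.

-$12.22 billion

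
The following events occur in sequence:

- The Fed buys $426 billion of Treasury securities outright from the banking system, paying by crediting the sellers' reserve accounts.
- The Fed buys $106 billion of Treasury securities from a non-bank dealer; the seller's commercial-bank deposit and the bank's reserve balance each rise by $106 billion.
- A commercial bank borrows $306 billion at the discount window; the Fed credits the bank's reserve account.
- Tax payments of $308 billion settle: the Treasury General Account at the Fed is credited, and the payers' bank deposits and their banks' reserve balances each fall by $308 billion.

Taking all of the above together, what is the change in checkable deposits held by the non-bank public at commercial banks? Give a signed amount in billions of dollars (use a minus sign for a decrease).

OMO purchase (from banks) $426 billion: the counterparty is a bank, so public deposits are unchanged → 0.
Asset purchase (from non-banks) $106 billion: non-bank counterparties' bank balances rise → +$106B.
Discount-window loan $306 billion: the counterparty is a bank, so public deposits are unchanged → 0.
Government account inflow $308 billion: non-bank counterparties' bank balances fall → −$308B.
Net: 0 + 106 + 0 − 308 = -$202 billion.

-$202 billion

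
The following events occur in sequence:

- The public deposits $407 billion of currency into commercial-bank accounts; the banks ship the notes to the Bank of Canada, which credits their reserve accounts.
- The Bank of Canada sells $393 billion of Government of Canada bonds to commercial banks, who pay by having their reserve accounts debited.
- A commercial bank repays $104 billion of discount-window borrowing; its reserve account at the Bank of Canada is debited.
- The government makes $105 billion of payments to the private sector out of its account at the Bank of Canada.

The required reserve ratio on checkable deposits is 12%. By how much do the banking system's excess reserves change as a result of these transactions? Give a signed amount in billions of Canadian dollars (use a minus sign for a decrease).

Currency deposit $407 billion: reserves +$407B, deposits +$407B.
OMO sale (to banks) $393 billion: reserves −$393B, deposits 0.
Discount-window repayment $104 billion: reserves −$104B, deposits 0.
Government spending $105 billion: reserves +$105B, deposits +$105B.
Totals: Δreserves = +$15B, Δdeposits = +$512B.
Δrequired reserves = 12% × +$512B = +$61.44B.
Δexcess reserves = Δreserves − Δrequired = +$15B − (+$61.44B) = -$46.44 billion.

-$46.44 billion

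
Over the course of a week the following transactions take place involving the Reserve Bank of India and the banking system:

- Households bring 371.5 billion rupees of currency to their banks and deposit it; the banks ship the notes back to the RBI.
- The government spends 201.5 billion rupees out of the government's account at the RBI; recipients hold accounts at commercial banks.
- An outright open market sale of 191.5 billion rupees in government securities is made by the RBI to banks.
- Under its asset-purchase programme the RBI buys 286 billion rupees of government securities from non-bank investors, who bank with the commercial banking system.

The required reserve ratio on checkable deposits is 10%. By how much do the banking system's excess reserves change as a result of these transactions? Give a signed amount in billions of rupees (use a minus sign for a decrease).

+581.6 billion

Currency deposit 371.5 billion rupees: reserves +371.5B, deposits +371.5B.
Government spending 201.5 billion rupees: reserves +201.5B, deposits +201.5B.
OMO sale (to banks) 191.5 billion rupees: reserves −191.5B, deposits 0.
Asset purchase (from non-banks) 286 billion rupees: reserves +286B, deposits +286B.
Totals: Δreserves = +667.5B, Δdeposits = +859B.
Δrequired reserves = 10% × +859B = +85.9B.
Δexcess reserves = Δreserves − Δrequired = +667.5B − (+85.9B) = +581.6 billion.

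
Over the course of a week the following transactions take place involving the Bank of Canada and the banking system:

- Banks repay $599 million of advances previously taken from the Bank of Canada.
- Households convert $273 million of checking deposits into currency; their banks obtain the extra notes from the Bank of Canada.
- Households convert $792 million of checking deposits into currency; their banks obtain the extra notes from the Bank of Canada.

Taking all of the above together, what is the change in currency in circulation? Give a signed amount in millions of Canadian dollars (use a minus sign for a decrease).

Discount-window repayment $599 million: no currency enters or leaves circulation → 0.
Currency withdrawal $273 million: notes leave the central bank → +$273M.
Currency withdrawal $792 million: notes leave the central bank → +$792M.
Net: 0 + 273 + 792 = +$1065 million.

+$1065 million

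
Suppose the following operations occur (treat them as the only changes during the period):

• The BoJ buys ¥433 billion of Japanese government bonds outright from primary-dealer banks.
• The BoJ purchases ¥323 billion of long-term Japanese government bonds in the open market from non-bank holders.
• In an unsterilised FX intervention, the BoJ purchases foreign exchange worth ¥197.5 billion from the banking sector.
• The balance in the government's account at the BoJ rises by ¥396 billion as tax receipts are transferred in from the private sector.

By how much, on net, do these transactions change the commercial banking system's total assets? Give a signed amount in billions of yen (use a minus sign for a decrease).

-¥73 billion

OMO purchase (from banks) ¥433 billion: just an asset swap on bank balance sheets → 0.
Asset purchase (from non-banks) ¥323 billion: bank balance sheets expand → +¥323B.
FX purchase ¥197.5 billion: just an asset swap on bank balance sheets → 0.
Government account inflow ¥396 billion: bank balance sheets shrink → −¥396B.
Net: 0 + 323 + 0 − 396 = -¥73 billion.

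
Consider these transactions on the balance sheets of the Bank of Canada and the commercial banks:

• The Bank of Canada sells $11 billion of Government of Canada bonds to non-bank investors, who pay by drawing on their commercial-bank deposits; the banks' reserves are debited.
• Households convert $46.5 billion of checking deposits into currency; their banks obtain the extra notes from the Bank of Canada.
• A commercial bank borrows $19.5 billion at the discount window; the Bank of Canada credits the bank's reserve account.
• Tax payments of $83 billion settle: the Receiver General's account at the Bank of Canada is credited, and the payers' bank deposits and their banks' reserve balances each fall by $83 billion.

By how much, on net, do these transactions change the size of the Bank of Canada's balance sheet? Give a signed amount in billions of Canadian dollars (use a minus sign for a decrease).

Asset sale (to non-banks) $11 billion: a Bank of Canada asset is shed → −$11B.
Currency withdrawal $46.5 billion: only the composition of liabilities changes → 0.
Discount-window loan $19.5 billion: a Bank of Canada asset is acquired → +$19.5B.
Government account inflow $83 billion: only the composition of liabilities changes → 0.
Net: −11 + 0 + 19.5 + 0 = +$8.5 billion.

+$8.5 billion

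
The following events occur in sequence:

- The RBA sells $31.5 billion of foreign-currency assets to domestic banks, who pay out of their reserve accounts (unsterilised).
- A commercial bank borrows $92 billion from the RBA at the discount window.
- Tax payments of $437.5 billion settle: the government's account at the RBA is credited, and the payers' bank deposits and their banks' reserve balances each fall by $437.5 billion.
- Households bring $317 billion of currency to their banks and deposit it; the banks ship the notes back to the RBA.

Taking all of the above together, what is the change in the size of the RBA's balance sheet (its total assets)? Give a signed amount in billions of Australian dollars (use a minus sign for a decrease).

FX sale $31.5 billion: an RBA asset is shed → −$31.5B.
Discount-window loan $92 billion: an RBA asset is acquired → +$92B.
Government account inflow $437.5 billion: only the composition of liabilities changes → 0.
Currency deposit $317 billion: only the composition of liabilities changes → 0.
Net: −31.5 + 92 + 0 + 0 = +$60.5 billion.

+$60.5 billion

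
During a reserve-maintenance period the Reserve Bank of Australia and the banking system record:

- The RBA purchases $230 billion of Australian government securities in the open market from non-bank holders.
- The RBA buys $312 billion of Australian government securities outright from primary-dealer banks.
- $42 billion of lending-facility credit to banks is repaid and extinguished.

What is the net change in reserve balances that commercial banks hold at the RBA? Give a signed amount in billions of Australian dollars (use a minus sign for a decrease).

+$500 billion

RBA balance sheet:
  Assets:      Securities +$542B, Loans to banks −$42B
  Liabilities: Bank reserves +$500B
So the change in reserve balances that commercial banks hold at the RBA is +$500 billion.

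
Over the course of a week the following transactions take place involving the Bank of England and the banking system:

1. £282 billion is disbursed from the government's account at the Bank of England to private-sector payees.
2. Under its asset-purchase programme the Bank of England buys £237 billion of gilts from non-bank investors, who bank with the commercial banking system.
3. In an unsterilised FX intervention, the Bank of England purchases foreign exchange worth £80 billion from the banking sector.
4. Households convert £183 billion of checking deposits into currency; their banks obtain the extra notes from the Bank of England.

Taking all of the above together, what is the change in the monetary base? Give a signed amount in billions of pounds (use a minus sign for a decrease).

+£599 billion

Government spending £282 billion: a non-base liability converts back to reserves → +£282B.
Asset purchase (from non-banks) £237 billion: Bank of England balance sheet expands → +£237B.
FX purchase £80 billion: Bank of England balance sheet expands → +£80B.
Currency withdrawal £183 billion: just a shift between currency and reserves — both are base money → 0.
Net: 282 + 237 + 80 + 0 = +£599 billion.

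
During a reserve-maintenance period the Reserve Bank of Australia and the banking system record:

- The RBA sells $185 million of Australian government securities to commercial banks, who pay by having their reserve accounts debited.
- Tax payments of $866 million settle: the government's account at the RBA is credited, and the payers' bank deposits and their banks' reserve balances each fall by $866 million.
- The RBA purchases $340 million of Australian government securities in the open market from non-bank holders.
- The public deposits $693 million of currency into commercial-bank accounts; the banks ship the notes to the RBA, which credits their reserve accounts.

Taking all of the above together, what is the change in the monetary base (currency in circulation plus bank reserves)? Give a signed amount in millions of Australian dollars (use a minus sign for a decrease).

-$711 million

OMO sale (to banks) $185 million: RBA balance sheet contracts → −$185M.
Government account inflow $866 million: reserves shift to a non-base liability → −$866M.
Asset purchase (from non-banks) $340 million: RBA balance sheet expands → +$340M.
Currency deposit $693 million: just a shift between currency and reserves — both are base money → 0.
Net: −185 − 866 + 340 + 0 = -$711 million.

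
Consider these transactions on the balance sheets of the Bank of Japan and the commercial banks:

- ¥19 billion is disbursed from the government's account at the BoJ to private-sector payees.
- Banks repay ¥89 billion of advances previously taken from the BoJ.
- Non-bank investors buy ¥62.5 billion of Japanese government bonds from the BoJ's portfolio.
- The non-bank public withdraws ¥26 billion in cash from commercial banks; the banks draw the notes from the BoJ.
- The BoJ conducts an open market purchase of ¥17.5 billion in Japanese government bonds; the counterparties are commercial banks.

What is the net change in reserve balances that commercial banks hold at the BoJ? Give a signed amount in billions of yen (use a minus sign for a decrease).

-¥141 billion

Government spending ¥19 billion: government payments flow into bank reserve accounts → +¥19B.
Discount-window repayment ¥89 billion: repayment is debited from reserves → −¥89B.
Asset sale (to non-banks) ¥62.5 billion: the non-bank buyers' banks settle from reserves → −¥62.5B.
Currency withdrawal ¥26 billion: banks swap reserves for currency → −¥26B.
OMO purchase (from banks) ¥17.5 billion: the BoJ pays by crediting reserve accounts → +¥17.5B.
Net: 19 − 89 − 62.5 − 26 + 17.5 = -¥141 billion.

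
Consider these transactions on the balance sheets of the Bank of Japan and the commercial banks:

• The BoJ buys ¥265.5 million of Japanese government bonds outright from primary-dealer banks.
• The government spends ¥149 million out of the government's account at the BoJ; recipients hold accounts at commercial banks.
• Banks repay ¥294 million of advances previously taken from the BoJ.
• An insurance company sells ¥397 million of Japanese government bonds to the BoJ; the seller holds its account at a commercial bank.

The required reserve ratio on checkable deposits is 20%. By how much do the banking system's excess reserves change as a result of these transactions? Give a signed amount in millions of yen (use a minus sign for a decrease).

+¥408.3 million

OMO purchase (from banks) ¥265.5 million: reserves +¥265.5M, deposits 0.
Government spending ¥149 million: reserves +¥149M, deposits +¥149M.
Discount-window repayment ¥294 million: reserves −¥294M, deposits 0.
Asset purchase (from non-banks) ¥397 million: reserves +¥397M, deposits +¥397M.
Totals: Δreserves = +¥517.5M, Δdeposits = +¥546M.
Δrequired reserves = 20% × +¥546M = +¥109.2M.
Δexcess reserves = Δreserves − Δrequired = +¥517.5M − (+¥109.2M) = +¥408.3 million.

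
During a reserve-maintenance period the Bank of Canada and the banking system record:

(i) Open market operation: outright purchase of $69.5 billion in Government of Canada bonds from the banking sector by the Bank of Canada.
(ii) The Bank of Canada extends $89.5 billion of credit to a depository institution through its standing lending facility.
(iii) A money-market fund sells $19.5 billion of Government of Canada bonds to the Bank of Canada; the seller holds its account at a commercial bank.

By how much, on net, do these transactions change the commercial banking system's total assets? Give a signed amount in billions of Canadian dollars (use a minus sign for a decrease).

+$109 billion

OMO purchase (from banks) $69.5 billion: just an asset swap on bank balance sheets → 0.
Discount-window loan $89.5 billion: bank balance sheets expand → +$89.5B.
Asset purchase (from non-banks) $19.5 billion: bank balance sheets expand → +$19.5B.
Net: 0 + 89.5 + 19.5 = +$109 billion.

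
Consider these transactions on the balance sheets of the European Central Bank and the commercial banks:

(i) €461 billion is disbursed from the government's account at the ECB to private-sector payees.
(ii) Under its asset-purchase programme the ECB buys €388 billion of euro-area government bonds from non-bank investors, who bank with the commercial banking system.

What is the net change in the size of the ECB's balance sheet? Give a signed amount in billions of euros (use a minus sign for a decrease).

+€388 billion

Government spending €461 billion: only the composition of liabilities changes → 0.
Asset purchase (from non-banks) €388 billion: an ECB asset is acquired → +€388B.
Net: 0 + 388 = +€388 billion.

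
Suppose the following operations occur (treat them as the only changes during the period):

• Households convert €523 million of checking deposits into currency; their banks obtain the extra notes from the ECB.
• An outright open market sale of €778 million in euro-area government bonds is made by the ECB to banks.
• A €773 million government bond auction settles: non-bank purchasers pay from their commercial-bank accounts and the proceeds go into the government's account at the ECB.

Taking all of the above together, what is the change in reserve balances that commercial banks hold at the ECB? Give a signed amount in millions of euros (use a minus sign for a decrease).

-€2074 million

ECB balance sheet:
  Assets:      Securities −€778M
  Liabilities: Bank reserves −€2074M, Currency in circulation +€523M, Government deposits +€773M
Commercial banking system:
  Assets:      Reserves at CB −€2074M, Securities +€778M
  Liabilities: Checkable deposits −€1296M
So the change in reserve balances that commercial banks hold at the ECB is -€2074 million.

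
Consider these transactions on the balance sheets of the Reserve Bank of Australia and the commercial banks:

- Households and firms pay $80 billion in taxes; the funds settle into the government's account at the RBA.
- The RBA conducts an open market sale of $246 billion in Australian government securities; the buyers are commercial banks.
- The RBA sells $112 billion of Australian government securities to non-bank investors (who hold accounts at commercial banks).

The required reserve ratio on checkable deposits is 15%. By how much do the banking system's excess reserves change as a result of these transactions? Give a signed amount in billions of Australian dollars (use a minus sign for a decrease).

Government account inflow $80 billion: reserves −$80B, deposits −$80B.
OMO sale (to banks) $246 billion: reserves −$246B, deposits 0.
Asset sale (to non-banks) $112 billion: reserves −$112B, deposits −$112B.
Totals: Δreserves = −$438B, Δdeposits = −$192B.
Δrequired reserves = 15% × −$192B = −$28.8B.
Δexcess reserves = Δreserves − Δrequired = −$438B − (−$28.8B) = -$409.2 billion.

-$409.2 billion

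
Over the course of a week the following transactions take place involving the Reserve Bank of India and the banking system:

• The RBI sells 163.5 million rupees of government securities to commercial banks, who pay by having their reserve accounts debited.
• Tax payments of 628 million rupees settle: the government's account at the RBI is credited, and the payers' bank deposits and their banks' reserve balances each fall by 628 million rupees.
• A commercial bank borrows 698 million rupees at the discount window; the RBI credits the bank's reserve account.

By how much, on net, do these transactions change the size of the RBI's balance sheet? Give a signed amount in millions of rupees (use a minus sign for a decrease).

+534.5 million

OMO sale (to banks) 163.5 million rupees: an RBI asset is shed → −163.5M.
Government account inflow 628 million rupees: only the composition of liabilities changes → 0.
Discount-window loan 698 million rupees: an RBI asset is acquired → +698M.
Net: −163.5 + 0 + 698 = +534.5 million.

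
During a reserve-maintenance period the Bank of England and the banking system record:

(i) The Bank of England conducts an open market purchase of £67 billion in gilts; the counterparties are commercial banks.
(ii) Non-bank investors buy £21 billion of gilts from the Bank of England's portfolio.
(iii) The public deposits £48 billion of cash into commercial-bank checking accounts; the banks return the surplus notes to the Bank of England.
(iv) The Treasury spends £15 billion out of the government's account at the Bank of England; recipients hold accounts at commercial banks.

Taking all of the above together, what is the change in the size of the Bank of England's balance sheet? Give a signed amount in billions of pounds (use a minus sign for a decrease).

Bank of England balance sheet:
  Assets:      Securities +£46B
  Liabilities: Bank reserves +£109B, Currency in circulation −£48B, Government deposits −£15B
Commercial banking system:
  Assets:      Reserves at CB +£109B, Securities −£67B
  Liabilities: Checkable deposits +£42B
Change in total Bank of England assets = +£46 billion.

+£46 billion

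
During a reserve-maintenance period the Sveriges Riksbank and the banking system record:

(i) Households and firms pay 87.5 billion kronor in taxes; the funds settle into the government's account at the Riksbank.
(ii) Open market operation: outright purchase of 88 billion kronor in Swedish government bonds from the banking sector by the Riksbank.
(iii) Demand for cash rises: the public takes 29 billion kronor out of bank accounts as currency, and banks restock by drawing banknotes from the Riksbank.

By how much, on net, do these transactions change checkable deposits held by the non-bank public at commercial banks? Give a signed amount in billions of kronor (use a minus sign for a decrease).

Government account inflow 87.5 billion kronor: non-bank counterparties' bank balances fall → −87.5B.
OMO purchase (from banks) 88 billion kronor: the counterparty is a bank, so public deposits are unchanged → 0.
Currency withdrawal 29 billion kronor: non-bank counterparties' bank balances fall → −29B.
Net: −87.5 + 0 − 29 = -116.5 billion.

-116.5 billion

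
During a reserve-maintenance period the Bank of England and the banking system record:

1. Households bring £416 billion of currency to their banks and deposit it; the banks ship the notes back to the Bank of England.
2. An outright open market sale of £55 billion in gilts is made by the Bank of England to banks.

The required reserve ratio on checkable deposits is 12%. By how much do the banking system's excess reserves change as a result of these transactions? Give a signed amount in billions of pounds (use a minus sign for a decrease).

+£311.08 billion

Currency deposit £416 billion: reserves +£416B, deposits +£416B.
OMO sale (to banks) £55 billion: reserves −£55B, deposits 0.
Totals: Δreserves = +£361B, Δdeposits = +£416B.
Δrequired reserves = 12% × +£416B = +£49.92B.
Δexcess reserves = Δreserves − Δrequired = +£361B − (+£49.92B) = +£311.08 billion.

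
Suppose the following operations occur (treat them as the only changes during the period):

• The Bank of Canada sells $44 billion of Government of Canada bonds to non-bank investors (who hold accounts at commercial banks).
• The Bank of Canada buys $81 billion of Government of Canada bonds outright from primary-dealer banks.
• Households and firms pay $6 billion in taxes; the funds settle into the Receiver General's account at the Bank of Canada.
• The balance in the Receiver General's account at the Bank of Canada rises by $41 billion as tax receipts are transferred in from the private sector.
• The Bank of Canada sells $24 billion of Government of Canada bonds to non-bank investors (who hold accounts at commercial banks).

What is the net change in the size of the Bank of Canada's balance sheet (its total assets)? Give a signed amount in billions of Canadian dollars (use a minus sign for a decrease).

Asset sale (to non-banks) $44 billion: a Bank of Canada asset is shed → −$44B.
OMO purchase (from banks) $81 billion: a Bank of Canada asset is acquired → +$81B.
Government account inflow $6 billion: only the composition of liabilities changes → 0.
Government account inflow $41 billion: only the composition of liabilities changes → 0.
Asset sale (to non-banks) $24 billion: a Bank of Canada asset is shed → −$24B.
Net: −44 + 81 + 0 + 0 − 24 = +$13 billion.

+$13 billion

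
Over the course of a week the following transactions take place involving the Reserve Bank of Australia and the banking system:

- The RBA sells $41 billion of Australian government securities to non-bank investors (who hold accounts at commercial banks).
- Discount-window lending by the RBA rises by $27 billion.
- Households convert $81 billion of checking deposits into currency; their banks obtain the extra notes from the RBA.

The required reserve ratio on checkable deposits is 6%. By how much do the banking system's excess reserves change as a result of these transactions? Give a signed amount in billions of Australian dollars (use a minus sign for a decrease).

-$87.68 billion

Asset sale (to non-banks) $41 billion: reserves −$41B, deposits −$41B.
Discount-window loan $27 billion: reserves +$27B, deposits 0.
Currency withdrawal $81 billion: reserves −$81B, deposits −$81B.
Totals: Δreserves = −$95B, Δdeposits = −$122B.
Δrequired reserves = 6% × −$122B = −$7.32B.
Δexcess reserves = Δreserves − Δrequired = −$95B − (−$7.32B) = -$87.68 billion.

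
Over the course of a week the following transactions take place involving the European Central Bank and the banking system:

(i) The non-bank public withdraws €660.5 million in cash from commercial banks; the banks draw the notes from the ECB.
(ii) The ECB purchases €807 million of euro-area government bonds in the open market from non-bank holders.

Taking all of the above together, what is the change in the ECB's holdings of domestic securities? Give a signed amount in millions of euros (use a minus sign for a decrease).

+€807 million

ECB balance sheet:
  Assets:      Securities +€807M
  Liabilities: Bank reserves +€146.5M, Currency in circulation +€660.5M
So the change in the ECB's holdings of domestic securities is +€807 million.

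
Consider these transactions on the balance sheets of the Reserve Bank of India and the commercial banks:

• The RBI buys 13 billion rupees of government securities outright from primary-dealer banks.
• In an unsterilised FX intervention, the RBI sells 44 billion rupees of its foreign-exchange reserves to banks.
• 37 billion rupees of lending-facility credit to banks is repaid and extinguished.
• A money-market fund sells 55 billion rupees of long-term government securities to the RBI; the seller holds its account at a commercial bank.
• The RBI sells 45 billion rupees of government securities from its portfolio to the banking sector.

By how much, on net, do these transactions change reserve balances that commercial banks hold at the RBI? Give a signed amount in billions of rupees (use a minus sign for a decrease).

-58 billion

OMO purchase (from banks) 13 billion rupees: the RBI pays by crediting reserve accounts → +13B.
FX sale 44 billion rupees: the buying banks pay out of their reserve balances → −44B.
Discount-window repayment 37 billion rupees: repayment is debited from reserves → −37B.
Asset purchase (from non-banks) 55 billion rupees: the RBI pays by crediting reserve accounts → +55B.
OMO sale (to banks) 45 billion rupees: the buying banks pay out of their reserve balances → −45B.
Net: 13 − 44 − 37 + 55 − 45 = -58 billion.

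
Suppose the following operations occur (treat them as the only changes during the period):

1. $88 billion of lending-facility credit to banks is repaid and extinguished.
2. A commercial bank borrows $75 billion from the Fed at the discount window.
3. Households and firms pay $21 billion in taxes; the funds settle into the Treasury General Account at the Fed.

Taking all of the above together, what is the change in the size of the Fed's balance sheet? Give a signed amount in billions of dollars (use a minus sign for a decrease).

-$13 billion

Discount-window repayment $88 billion: a Fed asset is shed → −$88B.
Discount-window loan $75 billion: a Fed asset is acquired → +$75B.
Government account inflow $21 billion: only the composition of liabilities changes → 0.
Net: −88 + 75 + 0 = -$13 billion.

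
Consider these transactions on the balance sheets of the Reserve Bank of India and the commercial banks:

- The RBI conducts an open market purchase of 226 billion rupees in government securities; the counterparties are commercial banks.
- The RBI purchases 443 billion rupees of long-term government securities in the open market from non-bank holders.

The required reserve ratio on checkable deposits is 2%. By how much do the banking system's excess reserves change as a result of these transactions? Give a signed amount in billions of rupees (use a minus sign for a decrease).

+660.14 billion

OMO purchase (from banks) 226 billion rupees: reserves +226B, deposits 0.
Asset purchase (from non-banks) 443 billion rupees: reserves +443B, deposits +443B.
Totals: Δreserves = +669B, Δdeposits = +443B.
Δrequired reserves = 2% × +443B = +8.86B.
Δexcess reserves = Δreserves − Δrequired = +669B − (+8.86B) = +660.14 billion.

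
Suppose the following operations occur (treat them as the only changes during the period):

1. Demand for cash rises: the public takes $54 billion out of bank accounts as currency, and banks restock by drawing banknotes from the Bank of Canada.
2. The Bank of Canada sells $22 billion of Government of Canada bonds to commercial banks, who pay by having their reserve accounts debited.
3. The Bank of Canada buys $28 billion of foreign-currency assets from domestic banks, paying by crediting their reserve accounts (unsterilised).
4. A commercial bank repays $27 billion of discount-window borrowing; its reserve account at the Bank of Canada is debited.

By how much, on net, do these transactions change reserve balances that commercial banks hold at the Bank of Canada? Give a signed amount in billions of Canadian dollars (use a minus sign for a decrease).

-$75 billion

Currency withdrawal $54 billion: banks swap reserves for currency → −$54B.
OMO sale (to banks) $22 billion: the buying banks pay out of their reserve balances → −$22B.
FX purchase $28 billion: the Bank of Canada pays by crediting reserve accounts → +$28B.
Discount-window repayment $27 billion: repayment is debited from reserves → −$27B.
Net: −54 − 22 + 28 − 27 = -$75 billion.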